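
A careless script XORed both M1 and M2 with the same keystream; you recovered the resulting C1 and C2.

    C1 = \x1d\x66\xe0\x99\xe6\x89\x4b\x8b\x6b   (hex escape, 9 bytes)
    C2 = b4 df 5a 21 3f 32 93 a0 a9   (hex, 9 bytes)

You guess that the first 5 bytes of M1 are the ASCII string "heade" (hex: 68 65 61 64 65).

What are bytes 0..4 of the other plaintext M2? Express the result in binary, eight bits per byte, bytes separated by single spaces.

11000001 11011100 11011011 11011100 10111100

First, C1 ⊕ C2 = (M1 ⊕ K) ⊕ (M2 ⊕ K) = M1 ⊕ M2, so the key drops out. Then M2 = (M1 ⊕ M2) ⊕ M1 over the first 5 bytes.
byte 0: (1d ⊕ b4) ⊕ 68 = a9 ⊕ 68 = c1
byte 1: (66 ⊕ df) ⊕ 65 = b9 ⊕ 65 = dc
byte 2: (e0 ⊕ 5a) ⊕ 61 = ba ⊕ 61 = db
byte 3: (99 ⊕ 21) ⊕ 64 = b8 ⊕ 64 = dc
byte 4: (e6 ⊕ 3f) ⊕ 65 = d9 ⊕ 65 = bc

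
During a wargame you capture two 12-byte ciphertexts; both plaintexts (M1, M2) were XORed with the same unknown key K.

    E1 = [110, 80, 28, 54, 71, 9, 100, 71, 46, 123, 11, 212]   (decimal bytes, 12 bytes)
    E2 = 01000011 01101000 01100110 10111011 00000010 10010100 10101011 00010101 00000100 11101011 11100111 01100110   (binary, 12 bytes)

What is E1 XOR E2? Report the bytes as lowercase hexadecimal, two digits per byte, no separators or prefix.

2d387a8d459dcf522a90ecb2

E1 ⊕ E2 = (M1 ⊕ K) ⊕ (M2 ⊕ K) = M1 ⊕ M2 — the shared key cancels under XOR.
110 XOR  67 =  45
 80 XOR 104 =  56
 28 XOR 102 = 122
 54 XOR 187 = 141
 71 XOR   2 =  69
  9 XOR 148 = 157
100 XOR 171 = 207
 71 XOR  21 =  82
 46 XOR   4 =  42
123 XOR 235 = 144
 11 XOR 231 = 236
212 XOR 102 = 178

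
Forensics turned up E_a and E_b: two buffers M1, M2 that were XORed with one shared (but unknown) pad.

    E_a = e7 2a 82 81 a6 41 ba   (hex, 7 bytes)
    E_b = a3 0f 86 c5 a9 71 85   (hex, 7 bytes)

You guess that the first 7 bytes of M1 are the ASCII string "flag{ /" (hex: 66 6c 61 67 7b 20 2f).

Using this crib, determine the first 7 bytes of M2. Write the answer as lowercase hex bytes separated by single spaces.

22 49 65 23 74 10 10

First, E_a ⊕ E_b = (M1 ⊕ K) ⊕ (M2 ⊕ K) = M1 ⊕ M2, so the key drops out. Then M2 = (M1 ⊕ M2) ⊕ M1 over the first 7 bytes.
byte 0: (e7 ^ a3) ^ 66 = 44 ^ 66 = 22
byte 1: (2a ^ 0f) ^ 6c = 25 ^ 6c = 49
byte 2: (82 ^ 86) ^ 61 = 04 ^ 61 = 65
byte 3: (81 ^ c5) ^ 67 = 44 ^ 67 = 23
byte 4: (a6 ^ a9) ^ 7b = 0f ^ 7b = 74
byte 5: (41 ^ 71) ^ 20 = 30 ^ 20 = 10
byte 6: (ba ^ 85) ^ 2f = 3f ^ 2f = 10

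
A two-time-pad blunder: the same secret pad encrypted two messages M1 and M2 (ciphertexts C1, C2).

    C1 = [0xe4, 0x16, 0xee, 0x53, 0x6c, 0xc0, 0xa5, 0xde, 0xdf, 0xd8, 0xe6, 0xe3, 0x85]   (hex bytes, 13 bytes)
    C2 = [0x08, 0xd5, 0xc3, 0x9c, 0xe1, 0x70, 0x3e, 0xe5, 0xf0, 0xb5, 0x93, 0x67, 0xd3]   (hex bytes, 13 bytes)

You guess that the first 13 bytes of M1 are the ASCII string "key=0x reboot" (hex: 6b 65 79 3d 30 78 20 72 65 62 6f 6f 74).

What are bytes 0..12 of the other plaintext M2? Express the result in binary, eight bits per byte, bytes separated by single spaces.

First, C1 ⊕ C2 = (M1 ⊕ K) ⊕ (M2 ⊕ K) = M1 ⊕ M2, so the key drops out. Then M2 = (M1 ⊕ M2) ⊕ M1 over the first 13 bytes.
byte 0: (e4 XOR 08) XOR 6b = ec XOR 6b = 87
byte 1: (16 XOR d5) XOR 65 = c3 XOR 65 = a6
byte 2: (ee XOR c3) XOR 79 = 2d XOR 79 = 54
byte 3: (53 XOR 9c) XOR 3d = cf XOR 3d = f2
byte 4: (6c XOR e1) XOR 30 = 8d XOR 30 = bd
byte 5: (c0 XOR 70) XOR 78 = b0 XOR 78 = c8
byte 6: (a5 XOR 3e) XOR 20 = 9b XOR 20 = bb
byte 7: (de XOR e5) XOR 72 = 3b XOR 72 = 49
byte 8: (df XOR f0) XOR 65 = 2f XOR 65 = 4a
byte 9: (d8 XOR b5) XOR 62 = 6d XOR 62 = 0f
byte 10: (e6 XOR 93) XOR 6f = 75 XOR 6f = 1a
byte 11: (e3 XOR 67) XOR 6f = 84 XOR 6f = eb
byte 12: (85 XOR d3) XOR 74 = 56 XOR 74 = 22

10000111 10100110 01010100 11110010 10111101 11001000 10111011 01001001 01001010 00001111 00011010 11101011 00100010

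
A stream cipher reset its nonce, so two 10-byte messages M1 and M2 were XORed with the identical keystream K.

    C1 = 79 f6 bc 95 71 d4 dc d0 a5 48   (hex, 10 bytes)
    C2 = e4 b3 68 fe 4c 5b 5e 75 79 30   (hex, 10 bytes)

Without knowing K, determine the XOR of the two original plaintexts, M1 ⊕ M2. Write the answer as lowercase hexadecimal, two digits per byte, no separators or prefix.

9d45d46b3d8f82a5dc78

C1 ⊕ C2 = (M1 ⊕ K) ⊕ (M2 ⊕ K) = M1 ⊕ M2 — the shared key cancels under XOR.
79 ⊕ e4 = 9d
f6 ⊕ b3 = 45
bc ⊕ 68 = d4
95 ⊕ fe = 6b
71 ⊕ 4c = 3d
d4 ⊕ 5b = 8f
dc ⊕ 5e = 82
d0 ⊕ 75 = a5
a5 ⊕ 79 = dc
48 ⊕ 30 = 78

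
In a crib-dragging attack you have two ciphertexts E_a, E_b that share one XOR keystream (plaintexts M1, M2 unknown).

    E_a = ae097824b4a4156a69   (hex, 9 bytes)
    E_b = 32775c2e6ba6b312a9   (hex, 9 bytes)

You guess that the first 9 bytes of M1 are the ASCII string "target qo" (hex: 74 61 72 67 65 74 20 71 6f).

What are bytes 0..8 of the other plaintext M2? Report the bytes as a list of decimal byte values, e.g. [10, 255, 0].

[232, 31, 86, 109, 186, 118, 134, 9, 175]

First, E_a ⊕ E_b = (M1 ⊕ K) ⊕ (M2 ⊕ K) = M1 ⊕ M2, so the key drops out. Then M2 = (M1 ⊕ M2) ⊕ M1 over the first 9 bytes.
byte 0: (ae ⊕ 32) ⊕ 74 = 9c ⊕ 74 = e8
byte 1: (09 ⊕ 77) ⊕ 61 = 7e ⊕ 61 = 1f
byte 2: (78 ⊕ 5c) ⊕ 72 = 24 ⊕ 72 = 56
byte 3: (24 ⊕ 2e) ⊕ 67 = 0a ⊕ 67 = 6d
byte 4: (b4 ⊕ 6b) ⊕ 65 = df ⊕ 65 = ba
byte 5: (a4 ⊕ a6) ⊕ 74 = 02 ⊕ 74 = 76
byte 6: (15 ⊕ b3) ⊕ 20 = a6 ⊕ 20 = 86
byte 7: (6a ⊕ 12) ⊕ 71 = 78 ⊕ 71 = 09
byte 8: (69 ⊕ a9) ⊕ 6f = c0 ⊕ 6f = af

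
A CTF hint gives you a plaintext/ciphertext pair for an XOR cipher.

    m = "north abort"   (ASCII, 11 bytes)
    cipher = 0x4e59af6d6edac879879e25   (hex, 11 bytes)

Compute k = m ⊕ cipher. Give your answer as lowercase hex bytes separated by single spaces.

20 36 dd 19 06 fa a9 1b e8 ec 51

Since cipher = m ⊕ k, XORing both sides with m gives k = m ⊕ cipher.
6e XOR 4e = 20
6f XOR 59 = 36
72 XOR af = dd
74 XOR 6d = 19
68 XOR 6e = 06
20 XOR da = fa
61 XOR c8 = a9
62 XOR 79 = 1b
6f XOR 87 = e8
72 XOR 9e = ec
74 XOR 25 = 51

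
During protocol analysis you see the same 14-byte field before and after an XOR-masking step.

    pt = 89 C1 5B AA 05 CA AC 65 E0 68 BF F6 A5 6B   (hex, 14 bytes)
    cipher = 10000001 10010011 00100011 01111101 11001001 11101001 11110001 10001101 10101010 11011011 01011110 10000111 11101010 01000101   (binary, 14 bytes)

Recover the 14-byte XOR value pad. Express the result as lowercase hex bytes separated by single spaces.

Since cipher = pt ⊕ pad, XORing both sides with pt gives pad = pt ⊕ cipher.
89 ^ 81 = 08
c1 ^ 93 = 52
5b ^ 23 = 78
aa ^ 7d = d7
05 ^ c9 = cc
ca ^ e9 = 23
ac ^ f1 = 5d
65 ^ 8d = e8
e0 ^ aa = 4a
68 ^ db = b3
bf ^ 5e = e1
f6 ^ 87 = 71
a5 ^ ea = 4f
6b ^ 45 = 2e

08 52 78 d7 cc 23 5d e8 4a b3 e1 71 4f 2e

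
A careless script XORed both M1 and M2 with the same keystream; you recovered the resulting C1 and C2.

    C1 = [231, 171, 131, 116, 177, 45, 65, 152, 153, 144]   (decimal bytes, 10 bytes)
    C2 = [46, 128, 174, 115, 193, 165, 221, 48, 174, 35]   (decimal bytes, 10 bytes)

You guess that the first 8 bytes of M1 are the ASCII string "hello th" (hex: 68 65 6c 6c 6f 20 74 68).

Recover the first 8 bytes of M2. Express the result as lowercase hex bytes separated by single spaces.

a1 4e 41 6b 1f a8 e8 c0

First, C1 ⊕ C2 = (M1 ⊕ K) ⊕ (M2 ⊕ K) = M1 ⊕ M2, so the key drops out. Then M2 = (M1 ⊕ M2) ⊕ M1 over the first 8 bytes.
byte 0: (e7 XOR 2e) XOR 68 = c9 XOR 68 = a1
byte 1: (ab XOR 80) XOR 65 = 2b XOR 65 = 4e
byte 2: (83 XOR ae) XOR 6c = 2d XOR 6c = 41
byte 3: (74 XOR 73) XOR 6c = 07 XOR 6c = 6b
byte 4: (b1 XOR c1) XOR 6f = 70 XOR 6f = 1f
byte 5: (2d XOR a5) XOR 20 = 88 XOR 20 = a8
byte 6: (41 XOR dd) XOR 74 = 9c XOR 74 = e8
byte 7: (98 XOR 30) XOR 68 = a8 XOR 68 = c0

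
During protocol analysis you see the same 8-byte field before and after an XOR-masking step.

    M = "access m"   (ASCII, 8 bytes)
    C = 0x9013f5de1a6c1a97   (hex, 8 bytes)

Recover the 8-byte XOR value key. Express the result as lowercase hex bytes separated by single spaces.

Since C = M ⊕ key, XORing both sides with M gives key = M ⊕ C.
byte 0: 61 ^ 90 = f1
byte 1: 63 ^ 13 = 70
byte 2: 63 ^ f5 = 96
byte 3: 65 ^ de = bb
byte 4: 73 ^ 1a = 69
byte 5: 73 ^ 6c = 1f
byte 6: 20 ^ 1a = 3a
byte 7: 6d ^ 97 = fa

f1 70 96 bb 69 1f 3a fa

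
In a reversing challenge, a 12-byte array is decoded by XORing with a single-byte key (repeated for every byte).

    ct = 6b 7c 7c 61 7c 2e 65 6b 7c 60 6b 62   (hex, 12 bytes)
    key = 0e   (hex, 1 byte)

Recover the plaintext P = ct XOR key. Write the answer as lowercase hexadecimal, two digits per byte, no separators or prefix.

The 1-byte key repeats, so the effective keystream is 0e 0e 0e 0e 0e 0e 0e 0e 0e 0e 0e 0e.
byte 0: 6b xor 0e = 65
byte 1: 7c xor 0e = 72
byte 2: 7c xor 0e = 72
byte 3: 61 xor 0e = 6f
byte 4: 7c xor 0e = 72
byte 5: 2e xor 0e = 20
byte 6: 65 xor 0e = 6b
byte 7: 6b xor 0e = 65
byte 8: 7c xor 0e = 72
byte 9: 60 xor 0e = 6e
byte 10: 6b xor 0e = 65
byte 11: 62 xor 0e = 6c

6572726f72206b65726e656c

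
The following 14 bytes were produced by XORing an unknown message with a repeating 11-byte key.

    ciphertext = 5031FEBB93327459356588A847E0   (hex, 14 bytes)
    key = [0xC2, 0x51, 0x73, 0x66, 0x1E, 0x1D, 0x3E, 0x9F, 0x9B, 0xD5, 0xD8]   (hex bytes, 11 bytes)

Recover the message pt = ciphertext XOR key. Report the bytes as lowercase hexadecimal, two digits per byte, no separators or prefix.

The 11-byte key repeats, so the effective keystream is c2 51 73 66 1e 1d 3e 9f 9b d5 d8 c2 51 73.
byte 0: 50 ⊕ c2 = 92
byte 1: 31 ⊕ 51 = 60
byte 2: fe ⊕ 73 = 8d
byte 3: bb ⊕ 66 = dd
byte 4: 93 ⊕ 1e = 8d
byte 5: 32 ⊕ 1d = 2f
byte 6: 74 ⊕ 3e = 4a
byte 7: 59 ⊕ 9f = c6
byte 8: 35 ⊕ 9b = ae
byte 9: 65 ⊕ d5 = b0
byte 10: 88 ⊕ d8 = 50
byte 11: a8 ⊕ c2 = 6a
byte 12: 47 ⊕ 51 = 16
byte 13: e0 ⊕ 73 = 93

92608ddd8d2f4ac6aeb0506a1693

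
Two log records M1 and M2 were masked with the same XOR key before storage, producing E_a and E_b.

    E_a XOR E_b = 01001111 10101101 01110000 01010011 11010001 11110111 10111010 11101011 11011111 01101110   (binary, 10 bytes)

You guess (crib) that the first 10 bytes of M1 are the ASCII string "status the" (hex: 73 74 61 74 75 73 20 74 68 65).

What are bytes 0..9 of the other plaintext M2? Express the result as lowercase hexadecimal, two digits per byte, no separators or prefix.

Since E_a ⊕ E_b = M1 ⊕ M2, XORing with the guessed M1 bytes yields the corresponding M2 bytes: M2 = (E_a ⊕ E_b) ⊕ M1.
 79 xor 115 =  60
173 xor 116 = 217
112 xor  97 =  17
 83 xor 116 =  39
209 xor 117 = 164
247 xor 115 = 132
186 xor  32 = 154
235 xor 116 = 159
223 xor 104 = 183
110 xor 101 =  11

3cd91127a4849a9fb70b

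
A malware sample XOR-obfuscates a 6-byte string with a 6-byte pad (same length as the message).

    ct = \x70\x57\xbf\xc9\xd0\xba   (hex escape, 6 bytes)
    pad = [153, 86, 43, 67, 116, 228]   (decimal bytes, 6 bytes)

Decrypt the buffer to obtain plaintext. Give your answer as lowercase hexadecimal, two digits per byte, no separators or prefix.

byte 0: 70 XOR 99 = e9
byte 1: 57 XOR 56 = 01
byte 2: bf XOR 2b = 94
byte 3: c9 XOR 43 = 8a
byte 4: d0 XOR 74 = a4
byte 5: ba XOR e4 = 5e

e901948aa45e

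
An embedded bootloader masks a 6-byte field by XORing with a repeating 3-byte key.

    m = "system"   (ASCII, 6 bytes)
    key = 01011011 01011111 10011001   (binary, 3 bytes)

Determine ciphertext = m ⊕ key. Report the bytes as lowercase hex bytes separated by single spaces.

The 3-byte key repeats, so the effective keystream is 5b 5f 99 5b 5f 99.
byte 0: 115 XOR  91 =  40
byte 1: 121 XOR  95 =  38
byte 2: 115 XOR 153 = 234
byte 3: 116 XOR  91 =  47
byte 4: 101 XOR  95 =  58
byte 5: 109 XOR 153 = 244

28 26 ea 2f 3a f4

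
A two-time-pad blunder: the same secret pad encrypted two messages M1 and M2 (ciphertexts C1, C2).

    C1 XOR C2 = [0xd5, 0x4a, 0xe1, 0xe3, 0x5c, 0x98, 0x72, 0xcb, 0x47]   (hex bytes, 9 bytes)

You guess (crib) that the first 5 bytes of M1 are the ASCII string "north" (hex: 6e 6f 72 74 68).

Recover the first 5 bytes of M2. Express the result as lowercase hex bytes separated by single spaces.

bb 25 93 97 34

Since C1 ⊕ C2 = M1 ⊕ M2, XORing with the guessed M1 bytes yields the corresponding M2 bytes: M2 = (C1 ⊕ C2) ⊕ M1.
213 xor 110 = 187
 74 xor 111 =  37
225 xor 114 = 147
227 xor 116 = 151
 92 xor 104 =  52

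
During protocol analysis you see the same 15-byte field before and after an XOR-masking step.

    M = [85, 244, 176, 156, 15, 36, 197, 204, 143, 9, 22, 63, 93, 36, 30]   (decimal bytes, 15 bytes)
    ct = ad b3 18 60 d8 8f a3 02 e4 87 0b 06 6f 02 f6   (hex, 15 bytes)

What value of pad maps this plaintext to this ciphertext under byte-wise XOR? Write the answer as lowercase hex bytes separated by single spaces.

f8 47 a8 fc d7 ab 66 ce 6b 8e 1d 39 32 26 e8

Since ct = M ⊕ pad, XORing both sides with M gives pad = M ⊕ ct.
55 xor ad = f8
f4 xor b3 = 47
b0 xor 18 = a8
9c xor 60 = fc
0f xor d8 = d7
24 xor 8f = ab
c5 xor a3 = 66
cc xor 02 = ce
8f xor e4 = 6b
09 xor 87 = 8e
16 xor 0b = 1d
3f xor 06 = 39
5d xor 6f = 32
24 xor 02 = 26
1e xor f6 = e8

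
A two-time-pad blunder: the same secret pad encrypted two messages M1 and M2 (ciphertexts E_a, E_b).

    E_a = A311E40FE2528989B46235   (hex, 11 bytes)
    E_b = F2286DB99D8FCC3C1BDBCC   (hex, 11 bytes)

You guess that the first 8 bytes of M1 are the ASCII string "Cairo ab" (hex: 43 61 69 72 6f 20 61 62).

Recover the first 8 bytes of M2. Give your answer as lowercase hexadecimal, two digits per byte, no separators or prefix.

First, E_a ⊕ E_b = (M1 ⊕ K) ⊕ (M2 ⊕ K) = M1 ⊕ M2, so the key drops out. Then M2 = (M1 ⊕ M2) ⊕ M1 over the first 8 bytes.
byte 0: (a3 xor f2) xor 43 = 51 xor 43 = 12
byte 1: (11 xor 28) xor 61 = 39 xor 61 = 58
byte 2: (e4 xor 6d) xor 69 = 89 xor 69 = e0
byte 3: (0f xor b9) xor 72 = b6 xor 72 = c4
byte 4: (e2 xor 9d) xor 6f = 7f xor 6f = 10
byte 5: (52 xor 8f) xor 20 = dd xor 20 = fd
byte 6: (89 xor cc) xor 61 = 45 xor 61 = 24
byte 7: (89 xor 3c) xor 62 = b5 xor 62 = d7

1258e0c410fd24d7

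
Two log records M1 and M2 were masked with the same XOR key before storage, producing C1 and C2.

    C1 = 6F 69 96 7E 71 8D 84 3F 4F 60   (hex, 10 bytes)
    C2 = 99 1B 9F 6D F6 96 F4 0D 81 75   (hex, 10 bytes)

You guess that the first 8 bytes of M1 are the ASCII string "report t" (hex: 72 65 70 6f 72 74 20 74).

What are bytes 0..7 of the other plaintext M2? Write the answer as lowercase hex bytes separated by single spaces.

First, C1 ⊕ C2 = (M1 ⊕ K) ⊕ (M2 ⊕ K) = M1 ⊕ M2, so the key drops out. Then M2 = (M1 ⊕ M2) ⊕ M1 over the first 8 bytes.
byte 0: (6f ⊕ 99) ⊕ 72 = f6 ⊕ 72 = 84
byte 1: (69 ⊕ 1b) ⊕ 65 = 72 ⊕ 65 = 17
byte 2: (96 ⊕ 9f) ⊕ 70 = 09 ⊕ 70 = 79
byte 3: (7e ⊕ 6d) ⊕ 6f = 13 ⊕ 6f = 7c
byte 4: (71 ⊕ f6) ⊕ 72 = 87 ⊕ 72 = f5
byte 5: (8d ⊕ 96) ⊕ 74 = 1b ⊕ 74 = 6f
byte 6: (84 ⊕ f4) ⊕ 20 = 70 ⊕ 20 = 50
byte 7: (3f ⊕ 0d) ⊕ 74 = 32 ⊕ 74 = 46

84 17 79 7c f5 6f 50 46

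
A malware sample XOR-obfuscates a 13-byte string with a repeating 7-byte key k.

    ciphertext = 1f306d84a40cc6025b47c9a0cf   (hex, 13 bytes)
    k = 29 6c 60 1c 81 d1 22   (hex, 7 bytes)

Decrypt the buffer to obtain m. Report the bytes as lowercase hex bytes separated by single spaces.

The 7-byte key repeats, so the effective keystream is 29 6c 60 1c 81 d1 22 29 6c 60 1c 81 d1.
byte 0:  31 ^  41 =  54
byte 1:  48 ^ 108 =  92
byte 2: 109 ^  96 =  13
byte 3: 132 ^  28 = 152
byte 4: 164 ^ 129 =  37
byte 5:  12 ^ 209 = 221
byte 6: 198 ^  34 = 228
byte 7:   2 ^  41 =  43
byte 8:  91 ^ 108 =  55
byte 9:  71 ^  96 =  39
byte 10: 201 ^  28 = 213
byte 11: 160 ^ 129 =  33
byte 12: 207 ^ 209 =  30

36 5c 0d 98 25 dd e4 2b 37 27 d5 21 1e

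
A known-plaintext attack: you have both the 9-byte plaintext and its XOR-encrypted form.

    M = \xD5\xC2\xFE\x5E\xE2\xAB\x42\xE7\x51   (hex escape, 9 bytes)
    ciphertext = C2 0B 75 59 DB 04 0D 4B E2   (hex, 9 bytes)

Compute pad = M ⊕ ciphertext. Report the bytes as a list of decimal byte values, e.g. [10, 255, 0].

[23, 201, 139, 7, 57, 175, 79, 172, 179]

Since ciphertext = M ⊕ pad, XORing both sides with M gives pad = M ⊕ ciphertext.
byte 0: d5 ⊕ c2 = 17
byte 1: c2 ⊕ 0b = c9
byte 2: fe ⊕ 75 = 8b
byte 3: 5e ⊕ 59 = 07
byte 4: e2 ⊕ db = 39
byte 5: ab ⊕ 04 = af
byte 6: 42 ⊕ 0d = 4f
byte 7: e7 ⊕ 4b = ac
byte 8: 51 ⊕ e2 = b3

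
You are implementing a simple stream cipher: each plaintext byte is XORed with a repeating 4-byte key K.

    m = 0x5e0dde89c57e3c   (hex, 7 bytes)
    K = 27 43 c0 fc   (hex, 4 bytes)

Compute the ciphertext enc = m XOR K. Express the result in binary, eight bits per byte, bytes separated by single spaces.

The 4-byte key repeats, so the effective keystream is 27 43 c0 fc 27 43 c0.
byte 0: 01011110 XOR 00100111 = 01111001
byte 1: 00001101 XOR 01000011 = 01001110
byte 2: 11011110 XOR 11000000 = 00011110
byte 3: 10001001 XOR 11111100 = 01110101
byte 4: 11000101 XOR 00100111 = 11100010
byte 5: 01111110 XOR 01000011 = 00111101
byte 6: 00111100 XOR 11000000 = 11111100

01111001 01001110 00011110 01110101 11100010 00111101 11111100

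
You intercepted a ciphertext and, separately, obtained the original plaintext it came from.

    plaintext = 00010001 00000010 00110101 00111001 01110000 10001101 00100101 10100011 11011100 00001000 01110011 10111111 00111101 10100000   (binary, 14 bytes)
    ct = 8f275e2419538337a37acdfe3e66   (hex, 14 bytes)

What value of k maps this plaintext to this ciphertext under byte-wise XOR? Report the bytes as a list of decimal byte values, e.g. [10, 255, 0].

Since ct = plaintext ⊕ k, XORing both sides with plaintext gives k = plaintext ⊕ ct.
11 XOR 8f = 9e
02 XOR 27 = 25
35 XOR 5e = 6b
39 XOR 24 = 1d
70 XOR 19 = 69
8d XOR 53 = de
25 XOR 83 = a6
a3 XOR 37 = 94
dc XOR a3 = 7f
08 XOR 7a = 72
73 XOR cd = be
bf XOR fe = 41
3d XOR 3e = 03
a0 XOR 66 = c6

[158, 37, 107, 29, 105, 222, 166, 148, 127, 114, 190, 65, 3, 198]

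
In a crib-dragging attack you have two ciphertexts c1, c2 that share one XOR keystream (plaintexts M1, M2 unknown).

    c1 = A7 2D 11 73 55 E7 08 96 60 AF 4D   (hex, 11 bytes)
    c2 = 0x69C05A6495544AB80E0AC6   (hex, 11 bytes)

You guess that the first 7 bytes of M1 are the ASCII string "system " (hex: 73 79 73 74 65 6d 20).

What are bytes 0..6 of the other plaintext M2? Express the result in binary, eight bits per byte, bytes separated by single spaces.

10111101 10010100 00111000 01100011 10100101 11011110 01100010

First, c1 ⊕ c2 = (M1 ⊕ K) ⊕ (M2 ⊕ K) = M1 ⊕ M2, so the key drops out. Then M2 = (M1 ⊕ M2) ⊕ M1 over the first 7 bytes.
byte 0: (a7 ^ 69) ^ 73 = ce ^ 73 = bd
byte 1: (2d ^ c0) ^ 79 = ed ^ 79 = 94
byte 2: (11 ^ 5a) ^ 73 = 4b ^ 73 = 38
byte 3: (73 ^ 64) ^ 74 = 17 ^ 74 = 63
byte 4: (55 ^ 95) ^ 65 = c0 ^ 65 = a5
byte 5: (e7 ^ 54) ^ 6d = b3 ^ 6d = de
byte 6: (08 ^ 4a) ^ 20 = 42 ^ 20 = 62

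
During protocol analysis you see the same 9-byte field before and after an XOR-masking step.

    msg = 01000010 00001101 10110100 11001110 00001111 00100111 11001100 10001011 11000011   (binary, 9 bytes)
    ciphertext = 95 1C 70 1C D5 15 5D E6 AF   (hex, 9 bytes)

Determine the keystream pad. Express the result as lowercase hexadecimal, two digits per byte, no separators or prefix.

d711c4d2da32916d6c

Since ciphertext = msg ⊕ pad, XORing both sides with msg gives pad = msg ⊕ ciphertext.
byte 0: 42 ^ 95 = d7
byte 1: 0d ^ 1c = 11
byte 2: b4 ^ 70 = c4
byte 3: ce ^ 1c = d2
byte 4: 0f ^ d5 = da
byte 5: 27 ^ 15 = 32
byte 6: cc ^ 5d = 91
byte 7: 8b ^ e6 = 6d
byte 8: c3 ^ af = 6c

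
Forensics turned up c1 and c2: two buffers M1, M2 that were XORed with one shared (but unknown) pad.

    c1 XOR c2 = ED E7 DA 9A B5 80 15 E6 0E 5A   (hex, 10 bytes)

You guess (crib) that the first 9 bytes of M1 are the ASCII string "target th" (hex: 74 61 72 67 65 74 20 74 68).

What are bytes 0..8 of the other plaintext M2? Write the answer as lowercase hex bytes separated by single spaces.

Since c1 ⊕ c2 = M1 ⊕ M2, XORing with the guessed M1 bytes yields the corresponding M2 bytes: M2 = (c1 ⊕ c2) ⊕ M1.
ed xor 74 = 99
e7 xor 61 = 86
da xor 72 = a8
9a xor 67 = fd
b5 xor 65 = d0
80 xor 74 = f4
15 xor 20 = 35
e6 xor 74 = 92
0e xor 68 = 66

99 86 a8 fd d0 f4 35 92 66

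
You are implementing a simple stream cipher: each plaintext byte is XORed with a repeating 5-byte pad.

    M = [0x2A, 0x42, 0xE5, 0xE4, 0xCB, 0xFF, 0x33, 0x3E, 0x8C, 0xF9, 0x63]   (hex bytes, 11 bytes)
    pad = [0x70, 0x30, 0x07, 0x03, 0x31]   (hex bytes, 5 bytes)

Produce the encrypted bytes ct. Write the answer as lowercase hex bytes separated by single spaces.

The 5-byte key repeats, so the effective keystream is 70 30 07 03 31 70 30 07 03 31 70.
byte 0:  42 ^ 112 =  90
byte 1:  66 ^  48 = 114
byte 2: 229 ^   7 = 226
byte 3: 228 ^   3 = 231
byte 4: 203 ^  49 = 250
byte 5: 255 ^ 112 = 143
byte 6:  51 ^  48 =   3
byte 7:  62 ^   7 =  57
byte 8: 140 ^   3 = 143
byte 9: 249 ^  49 = 200
byte 10:  99 ^ 112 =  19

5a 72 e2 e7 fa 8f 03 39 8f c8 13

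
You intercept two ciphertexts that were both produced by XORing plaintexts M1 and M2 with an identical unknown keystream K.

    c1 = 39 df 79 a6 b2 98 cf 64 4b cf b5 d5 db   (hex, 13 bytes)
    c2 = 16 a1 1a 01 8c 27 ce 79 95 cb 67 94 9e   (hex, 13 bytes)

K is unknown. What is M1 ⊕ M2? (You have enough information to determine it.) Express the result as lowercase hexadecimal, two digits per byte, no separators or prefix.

c1 ⊕ c2 = (M1 ⊕ K) ⊕ (M2 ⊕ K) = M1 ⊕ M2 — the shared key cancels under XOR.
byte 0: 00111001 ^ 00010110 = 00101111
byte 1: 11011111 ^ 10100001 = 01111110
byte 2: 01111001 ^ 00011010 = 01100011
byte 3: 10100110 ^ 00000001 = 10100111
byte 4: 10110010 ^ 10001100 = 00111110
byte 5: 10011000 ^ 00100111 = 10111111
byte 6: 11001111 ^ 11001110 = 00000001
byte 7: 01100100 ^ 01111001 = 00011101
byte 8: 01001011 ^ 10010101 = 11011110
byte 9: 11001111 ^ 11001011 = 00000100
byte 10: 10110101 ^ 01100111 = 11010010
byte 11: 11010101 ^ 10010100 = 01000001
byte 12: 11011011 ^ 10011110 = 01000101

2f7e63a73ebf011dde04d24145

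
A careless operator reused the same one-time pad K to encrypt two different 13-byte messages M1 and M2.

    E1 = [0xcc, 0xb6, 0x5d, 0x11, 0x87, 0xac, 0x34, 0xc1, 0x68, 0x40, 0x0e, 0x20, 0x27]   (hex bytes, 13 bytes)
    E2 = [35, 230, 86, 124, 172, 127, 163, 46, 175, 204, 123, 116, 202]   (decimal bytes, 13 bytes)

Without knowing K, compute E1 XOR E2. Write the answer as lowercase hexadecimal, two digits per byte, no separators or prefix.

E1 ⊕ E2 = (M1 ⊕ K) ⊕ (M2 ⊕ K) = M1 ⊕ M2 — the shared key cancels under XOR.
cc XOR 23 = ef
b6 XOR e6 = 50
5d XOR 56 = 0b
11 XOR 7c = 6d
87 XOR ac = 2b
ac XOR 7f = d3
34 XOR a3 = 97
c1 XOR 2e = ef
68 XOR af = c7
40 XOR cc = 8c
0e XOR 7b = 75
20 XOR 74 = 54
27 XOR ca = ed

ef500b6d2bd397efc78c7554ed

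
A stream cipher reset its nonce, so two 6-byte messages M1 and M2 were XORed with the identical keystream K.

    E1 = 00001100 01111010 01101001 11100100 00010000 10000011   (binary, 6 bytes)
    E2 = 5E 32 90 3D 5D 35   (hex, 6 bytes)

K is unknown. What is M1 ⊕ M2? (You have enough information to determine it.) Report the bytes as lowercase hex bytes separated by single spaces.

52 48 f9 d9 4d b6

E1 ⊕ E2 = (M1 ⊕ K) ⊕ (M2 ⊕ K) = M1 ⊕ M2 — the shared key cancels under XOR.
 12 xor  94 =  82
122 xor  50 =  72
105 xor 144 = 249
228 xor  61 = 217
 16 xor  93 =  77
131 xor  53 = 182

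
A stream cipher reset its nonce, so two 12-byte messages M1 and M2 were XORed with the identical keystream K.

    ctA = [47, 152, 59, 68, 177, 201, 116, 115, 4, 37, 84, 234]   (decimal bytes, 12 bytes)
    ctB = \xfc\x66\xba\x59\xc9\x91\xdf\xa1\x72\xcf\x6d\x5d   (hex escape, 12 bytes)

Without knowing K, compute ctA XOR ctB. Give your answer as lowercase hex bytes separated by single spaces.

d3 fe 81 1d 78 58 ab d2 76 ea 39 b7

ctA ⊕ ctB = (M1 ⊕ K) ⊕ (M2 ⊕ K) = M1 ⊕ M2 — the shared key cancels under XOR.
00101111 ⊕ 11111100 = 11010011
10011000 ⊕ 01100110 = 11111110
00111011 ⊕ 10111010 = 10000001
01000100 ⊕ 01011001 = 00011101
10110001 ⊕ 11001001 = 01111000
11001001 ⊕ 10010001 = 01011000
01110100 ⊕ 11011111 = 10101011
01110011 ⊕ 10100001 = 11010010
00000100 ⊕ 01110010 = 01110110
00100101 ⊕ 11001111 = 11101010
01010100 ⊕ 01101101 = 00111001
11101010 ⊕ 01011101 = 10110111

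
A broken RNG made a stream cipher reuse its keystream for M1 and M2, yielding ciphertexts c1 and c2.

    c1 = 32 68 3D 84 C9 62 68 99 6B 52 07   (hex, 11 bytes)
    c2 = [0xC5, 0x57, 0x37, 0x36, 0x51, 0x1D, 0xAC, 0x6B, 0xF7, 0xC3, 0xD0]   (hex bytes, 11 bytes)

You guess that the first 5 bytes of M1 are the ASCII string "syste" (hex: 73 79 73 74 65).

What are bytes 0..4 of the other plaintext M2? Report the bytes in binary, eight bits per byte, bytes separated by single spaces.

First, c1 ⊕ c2 = (M1 ⊕ K) ⊕ (M2 ⊕ K) = M1 ⊕ M2, so the key drops out. Then M2 = (M1 ⊕ M2) ⊕ M1 over the first 5 bytes.
byte 0: (32 XOR c5) XOR 73 = f7 XOR 73 = 84
byte 1: (68 XOR 57) XOR 79 = 3f XOR 79 = 46
byte 2: (3d XOR 37) XOR 73 = 0a XOR 73 = 79
byte 3: (84 XOR 36) XOR 74 = b2 XOR 74 = c6
byte 4: (c9 XOR 51) XOR 65 = 98 XOR 65 = fd

10000100 01000110 01111001 11000110 11111101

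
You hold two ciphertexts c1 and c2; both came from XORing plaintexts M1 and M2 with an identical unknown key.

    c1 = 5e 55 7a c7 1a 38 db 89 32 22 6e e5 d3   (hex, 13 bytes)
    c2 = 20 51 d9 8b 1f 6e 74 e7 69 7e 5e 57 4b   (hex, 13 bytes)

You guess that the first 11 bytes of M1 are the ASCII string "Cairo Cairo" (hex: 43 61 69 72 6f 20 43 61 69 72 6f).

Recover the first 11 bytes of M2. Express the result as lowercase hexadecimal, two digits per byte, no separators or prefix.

First, c1 ⊕ c2 = (M1 ⊕ K) ⊕ (M2 ⊕ K) = M1 ⊕ M2, so the key drops out. Then M2 = (M1 ⊕ M2) ⊕ M1 over the first 11 bytes.
byte 0: (5e ⊕ 20) ⊕ 43 = 7e ⊕ 43 = 3d
byte 1: (55 ⊕ 51) ⊕ 61 = 04 ⊕ 61 = 65
byte 2: (7a ⊕ d9) ⊕ 69 = a3 ⊕ 69 = ca
byte 3: (c7 ⊕ 8b) ⊕ 72 = 4c ⊕ 72 = 3e
byte 4: (1a ⊕ 1f) ⊕ 6f = 05 ⊕ 6f = 6a
byte 5: (38 ⊕ 6e) ⊕ 20 = 56 ⊕ 20 = 76
byte 6: (db ⊕ 74) ⊕ 43 = af ⊕ 43 = ec
byte 7: (89 ⊕ e7) ⊕ 61 = 6e ⊕ 61 = 0f
byte 8: (32 ⊕ 69) ⊕ 69 = 5b ⊕ 69 = 32
byte 9: (22 ⊕ 7e) ⊕ 72 = 5c ⊕ 72 = 2e
byte 10: (6e ⊕ 5e) ⊕ 6f = 30 ⊕ 6f = 5f

3d65ca3e6a76ec0f322e5f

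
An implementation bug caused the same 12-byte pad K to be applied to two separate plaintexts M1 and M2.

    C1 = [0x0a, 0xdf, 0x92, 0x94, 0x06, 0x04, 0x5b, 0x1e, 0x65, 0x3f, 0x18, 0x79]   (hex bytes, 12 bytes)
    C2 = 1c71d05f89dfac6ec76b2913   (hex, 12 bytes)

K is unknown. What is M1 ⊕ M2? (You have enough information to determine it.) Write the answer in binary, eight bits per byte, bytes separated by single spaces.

00010110 10101110 01000010 11001011 10001111 11011011 11110111 01110000 10100010 01010100 00110001 01101010

C1 ⊕ C2 = (M1 ⊕ K) ⊕ (M2 ⊕ K) = M1 ⊕ M2 — the shared key cancels under XOR.
byte 0: 0a xor 1c = 16
byte 1: df xor 71 = ae
byte 2: 92 xor d0 = 42
byte 3: 94 xor 5f = cb
byte 4: 06 xor 89 = 8f
byte 5: 04 xor df = db
byte 6: 5b xor ac = f7
byte 7: 1e xor 6e = 70
byte 8: 65 xor c7 = a2
byte 9: 3f xor 6b = 54
byte 10: 18 xor 29 = 31
byte 11: 79 xor 13 = 6a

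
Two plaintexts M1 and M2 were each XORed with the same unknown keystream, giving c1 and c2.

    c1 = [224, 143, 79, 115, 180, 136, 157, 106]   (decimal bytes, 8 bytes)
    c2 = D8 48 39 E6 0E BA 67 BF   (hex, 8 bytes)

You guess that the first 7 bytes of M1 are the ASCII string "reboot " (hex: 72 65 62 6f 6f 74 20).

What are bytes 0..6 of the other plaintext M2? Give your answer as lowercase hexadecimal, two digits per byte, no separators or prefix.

4aa214fad546da

First, c1 ⊕ c2 = (M1 ⊕ K) ⊕ (M2 ⊕ K) = M1 ⊕ M2, so the key drops out. Then M2 = (M1 ⊕ M2) ⊕ M1 over the first 7 bytes.
byte 0: (e0 XOR d8) XOR 72 = 38 XOR 72 = 4a
byte 1: (8f XOR 48) XOR 65 = c7 XOR 65 = a2
byte 2: (4f XOR 39) XOR 62 = 76 XOR 62 = 14
byte 3: (73 XOR e6) XOR 6f = 95 XOR 6f = fa
byte 4: (b4 XOR 0e) XOR 6f = ba XOR 6f = d5
byte 5: (88 XOR ba) XOR 74 = 32 XOR 74 = 46
byte 6: (9d XOR 67) XOR 20 = fa XOR 20 = da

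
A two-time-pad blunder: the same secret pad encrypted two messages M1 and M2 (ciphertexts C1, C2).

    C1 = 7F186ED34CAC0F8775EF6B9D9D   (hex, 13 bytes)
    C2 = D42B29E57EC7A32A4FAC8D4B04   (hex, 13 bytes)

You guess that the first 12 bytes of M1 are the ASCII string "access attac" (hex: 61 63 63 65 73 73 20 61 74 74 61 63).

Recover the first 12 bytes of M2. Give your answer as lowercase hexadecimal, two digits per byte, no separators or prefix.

ca50245341188ccc4e3787b5

First, C1 ⊕ C2 = (M1 ⊕ K) ⊕ (M2 ⊕ K) = M1 ⊕ M2, so the key drops out. Then M2 = (M1 ⊕ M2) ⊕ M1 over the first 12 bytes.
byte 0: (7f XOR d4) XOR 61 = ab XOR 61 = ca
byte 1: (18 XOR 2b) XOR 63 = 33 XOR 63 = 50
byte 2: (6e XOR 29) XOR 63 = 47 XOR 63 = 24
byte 3: (d3 XOR e5) XOR 65 = 36 XOR 65 = 53
byte 4: (4c XOR 7e) XOR 73 = 32 XOR 73 = 41
byte 5: (ac XOR c7) XOR 73 = 6b XOR 73 = 18
byte 6: (0f XOR a3) XOR 20 = ac XOR 20 = 8c
byte 7: (87 XOR 2a) XOR 61 = ad XOR 61 = cc
byte 8: (75 XOR 4f) XOR 74 = 3a XOR 74 = 4e
byte 9: (ef XOR ac) XOR 74 = 43 XOR 74 = 37
byte 10: (6b XOR 8d) XOR 61 = e6 XOR 61 = 87
byte 11: (9d XOR 4b) XOR 63 = d6 XOR 63 = b5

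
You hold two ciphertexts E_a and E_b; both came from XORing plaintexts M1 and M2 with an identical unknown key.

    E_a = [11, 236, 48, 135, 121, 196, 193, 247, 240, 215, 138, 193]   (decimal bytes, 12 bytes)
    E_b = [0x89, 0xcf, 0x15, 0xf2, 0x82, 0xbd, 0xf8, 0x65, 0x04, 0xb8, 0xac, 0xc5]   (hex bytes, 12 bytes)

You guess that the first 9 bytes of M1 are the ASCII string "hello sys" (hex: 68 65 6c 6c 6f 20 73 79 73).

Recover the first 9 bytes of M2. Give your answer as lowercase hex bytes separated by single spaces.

First, E_a ⊕ E_b = (M1 ⊕ K) ⊕ (M2 ⊕ K) = M1 ⊕ M2, so the key drops out. Then M2 = (M1 ⊕ M2) ⊕ M1 over the first 9 bytes.
byte 0: (0b ⊕ 89) ⊕ 68 = 82 ⊕ 68 = ea
byte 1: (ec ⊕ cf) ⊕ 65 = 23 ⊕ 65 = 46
byte 2: (30 ⊕ 15) ⊕ 6c = 25 ⊕ 6c = 49
byte 3: (87 ⊕ f2) ⊕ 6c = 75 ⊕ 6c = 19
byte 4: (79 ⊕ 82) ⊕ 6f = fb ⊕ 6f = 94
byte 5: (c4 ⊕ bd) ⊕ 20 = 79 ⊕ 20 = 59
byte 6: (c1 ⊕ f8) ⊕ 73 = 39 ⊕ 73 = 4a
byte 7: (f7 ⊕ 65) ⊕ 79 = 92 ⊕ 79 = eb
byte 8: (f0 ⊕ 04) ⊕ 73 = f4 ⊕ 73 = 87

ea 46 49 19 94 59 4a eb 87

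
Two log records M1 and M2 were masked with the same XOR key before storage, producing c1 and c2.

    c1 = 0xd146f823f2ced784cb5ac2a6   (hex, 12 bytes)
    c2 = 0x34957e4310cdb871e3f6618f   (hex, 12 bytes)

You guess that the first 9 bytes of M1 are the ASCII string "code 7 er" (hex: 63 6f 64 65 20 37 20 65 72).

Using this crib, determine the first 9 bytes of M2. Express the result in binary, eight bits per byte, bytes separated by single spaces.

First, c1 ⊕ c2 = (M1 ⊕ K) ⊕ (M2 ⊕ K) = M1 ⊕ M2, so the key drops out. Then M2 = (M1 ⊕ M2) ⊕ M1 over the first 9 bytes.
byte 0: (d1 ^ 34) ^ 63 = e5 ^ 63 = 86
byte 1: (46 ^ 95) ^ 6f = d3 ^ 6f = bc
byte 2: (f8 ^ 7e) ^ 64 = 86 ^ 64 = e2
byte 3: (23 ^ 43) ^ 65 = 60 ^ 65 = 05
byte 4: (f2 ^ 10) ^ 20 = e2 ^ 20 = c2
byte 5: (ce ^ cd) ^ 37 = 03 ^ 37 = 34
byte 6: (d7 ^ b8) ^ 20 = 6f ^ 20 = 4f
byte 7: (84 ^ 71) ^ 65 = f5 ^ 65 = 90
byte 8: (cb ^ e3) ^ 72 = 28 ^ 72 = 5a

10000110 10111100 11100010 00000101 11000010 00110100 01001111 10010000 01011010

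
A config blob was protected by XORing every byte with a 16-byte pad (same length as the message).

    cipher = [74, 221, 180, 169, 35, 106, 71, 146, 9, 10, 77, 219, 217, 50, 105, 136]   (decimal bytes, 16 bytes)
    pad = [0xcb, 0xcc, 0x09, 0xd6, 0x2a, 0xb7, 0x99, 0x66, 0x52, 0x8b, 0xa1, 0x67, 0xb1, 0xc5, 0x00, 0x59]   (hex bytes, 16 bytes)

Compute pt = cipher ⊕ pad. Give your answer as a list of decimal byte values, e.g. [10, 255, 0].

[129, 17, 189, 127, 9, 221, 222, 244, 91, 129, 236, 188, 104, 247, 105, 209]

XOR is its own inverse, so applying the key byte-wise gives the result directly.
byte 0: 4a XOR cb = 81
byte 1: dd XOR cc = 11
byte 2: b4 XOR 09 = bd
byte 3: a9 XOR d6 = 7f
byte 4: 23 XOR 2a = 09
byte 5: 6a XOR b7 = dd
byte 6: 47 XOR 99 = de
byte 7: 92 XOR 66 = f4
byte 8: 09 XOR 52 = 5b
byte 9: 0a XOR 8b = 81
byte 10: 4d XOR a1 = ec
byte 11: db XOR 67 = bc
byte 12: d9 XOR b1 = 68
byte 13: 32 XOR c5 = f7
byte 14: 69 XOR 00 = 69
byte 15: 88 XOR 59 = d1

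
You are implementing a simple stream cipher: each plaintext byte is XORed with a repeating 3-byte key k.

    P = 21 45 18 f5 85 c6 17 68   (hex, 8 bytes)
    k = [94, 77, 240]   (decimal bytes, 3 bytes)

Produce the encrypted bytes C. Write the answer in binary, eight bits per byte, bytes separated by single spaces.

The 3-byte key repeats, so the effective keystream is 5e 4d f0 5e 4d f0 5e 4d.
byte 0: 00100001 xor 01011110 = 01111111
byte 1: 01000101 xor 01001101 = 00001000
byte 2: 00011000 xor 11110000 = 11101000
byte 3: 11110101 xor 01011110 = 10101011
byte 4: 10000101 xor 01001101 = 11001000
byte 5: 11000110 xor 11110000 = 00110110
byte 6: 00010111 xor 01011110 = 01001001
byte 7: 01101000 xor 01001101 = 00100101

01111111 00001000 11101000 10101011 11001000 00110110 01001001 00100101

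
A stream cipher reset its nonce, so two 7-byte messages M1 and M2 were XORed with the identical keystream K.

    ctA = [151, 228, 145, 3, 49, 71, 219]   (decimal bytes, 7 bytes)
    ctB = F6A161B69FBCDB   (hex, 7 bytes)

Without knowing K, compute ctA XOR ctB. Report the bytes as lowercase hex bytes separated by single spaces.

ctA ⊕ ctB = (M1 ⊕ K) ⊕ (M2 ⊕ K) = M1 ⊕ M2 — the shared key cancels under XOR.
byte 0: 10010111 xor 11110110 = 01100001
byte 1: 11100100 xor 10100001 = 01000101
byte 2: 10010001 xor 01100001 = 11110000
byte 3: 00000011 xor 10110110 = 10110101
byte 4: 00110001 xor 10011111 = 10101110
byte 5: 01000111 xor 10111100 = 11111011
byte 6: 11011011 xor 11011011 = 00000000

61 45 f0 b5 ae fb 00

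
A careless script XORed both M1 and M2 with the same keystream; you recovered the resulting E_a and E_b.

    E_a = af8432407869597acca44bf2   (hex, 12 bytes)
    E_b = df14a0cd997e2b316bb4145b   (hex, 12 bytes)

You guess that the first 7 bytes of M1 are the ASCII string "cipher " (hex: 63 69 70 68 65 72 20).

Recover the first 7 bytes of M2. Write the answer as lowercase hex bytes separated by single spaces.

13 f9 e2 e5 84 65 52

First, E_a ⊕ E_b = (M1 ⊕ K) ⊕ (M2 ⊕ K) = M1 ⊕ M2, so the key drops out. Then M2 = (M1 ⊕ M2) ⊕ M1 over the first 7 bytes.
byte 0: (af XOR df) XOR 63 = 70 XOR 63 = 13
byte 1: (84 XOR 14) XOR 69 = 90 XOR 69 = f9
byte 2: (32 XOR a0) XOR 70 = 92 XOR 70 = e2
byte 3: (40 XOR cd) XOR 68 = 8d XOR 68 = e5
byte 4: (78 XOR 99) XOR 65 = e1 XOR 65 = 84
byte 5: (69 XOR 7e) XOR 72 = 17 XOR 72 = 65
byte 6: (59 XOR 2b) XOR 20 = 72 XOR 20 = 52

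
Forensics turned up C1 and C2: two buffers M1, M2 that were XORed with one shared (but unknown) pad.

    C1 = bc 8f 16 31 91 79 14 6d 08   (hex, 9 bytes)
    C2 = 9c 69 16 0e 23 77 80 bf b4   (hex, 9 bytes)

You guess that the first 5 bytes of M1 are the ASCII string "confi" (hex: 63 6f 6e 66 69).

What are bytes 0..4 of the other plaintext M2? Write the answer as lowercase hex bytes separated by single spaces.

43 89 6e 59 db

First, C1 ⊕ C2 = (M1 ⊕ K) ⊕ (M2 ⊕ K) = M1 ⊕ M2, so the key drops out. Then M2 = (M1 ⊕ M2) ⊕ M1 over the first 5 bytes.
byte 0: (bc ^ 9c) ^ 63 = 20 ^ 63 = 43
byte 1: (8f ^ 69) ^ 6f = e6 ^ 6f = 89
byte 2: (16 ^ 16) ^ 6e = 00 ^ 6e = 6e
byte 3: (31 ^ 0e) ^ 66 = 3f ^ 66 = 59
byte 4: (91 ^ 23) ^ 69 = b2 ^ 69 = db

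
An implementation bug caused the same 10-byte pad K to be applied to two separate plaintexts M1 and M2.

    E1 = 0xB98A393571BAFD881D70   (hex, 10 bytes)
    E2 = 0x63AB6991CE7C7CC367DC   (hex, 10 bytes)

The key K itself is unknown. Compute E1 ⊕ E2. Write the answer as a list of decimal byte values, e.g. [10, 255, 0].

[218, 33, 80, 164, 191, 198, 129, 75, 122, 172]

E1 ⊕ E2 = (M1 ⊕ K) ⊕ (M2 ⊕ K) = M1 ⊕ M2 — the shared key cancels under XOR.
b9 XOR 63 = da
8a XOR ab = 21
39 XOR 69 = 50
35 XOR 91 = a4
71 XOR ce = bf
ba XOR 7c = c6
fd XOR 7c = 81
88 XOR c3 = 4b
1d XOR 67 = 7a
70 XOR dc = ac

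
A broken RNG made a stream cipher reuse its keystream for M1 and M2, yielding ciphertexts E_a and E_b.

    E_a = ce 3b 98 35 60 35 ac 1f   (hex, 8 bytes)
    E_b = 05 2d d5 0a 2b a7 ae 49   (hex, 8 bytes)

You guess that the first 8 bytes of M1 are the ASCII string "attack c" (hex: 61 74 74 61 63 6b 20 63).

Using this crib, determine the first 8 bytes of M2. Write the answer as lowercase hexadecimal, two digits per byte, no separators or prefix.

First, E_a ⊕ E_b = (M1 ⊕ K) ⊕ (M2 ⊕ K) = M1 ⊕ M2, so the key drops out. Then M2 = (M1 ⊕ M2) ⊕ M1 over the first 8 bytes.
byte 0: (ce ^ 05) ^ 61 = cb ^ 61 = aa
byte 1: (3b ^ 2d) ^ 74 = 16 ^ 74 = 62
byte 2: (98 ^ d5) ^ 74 = 4d ^ 74 = 39
byte 3: (35 ^ 0a) ^ 61 = 3f ^ 61 = 5e
byte 4: (60 ^ 2b) ^ 63 = 4b ^ 63 = 28
byte 5: (35 ^ a7) ^ 6b = 92 ^ 6b = f9
byte 6: (ac ^ ae) ^ 20 = 02 ^ 20 = 22
byte 7: (1f ^ 49) ^ 63 = 56 ^ 63 = 35

aa62395e28f92235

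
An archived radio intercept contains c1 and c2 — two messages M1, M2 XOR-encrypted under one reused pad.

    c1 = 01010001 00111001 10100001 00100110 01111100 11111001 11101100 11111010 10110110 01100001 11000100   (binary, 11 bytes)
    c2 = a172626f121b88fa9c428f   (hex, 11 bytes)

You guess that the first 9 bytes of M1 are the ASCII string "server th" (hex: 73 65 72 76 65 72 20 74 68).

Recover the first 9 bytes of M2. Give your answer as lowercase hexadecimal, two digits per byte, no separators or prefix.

First, c1 ⊕ c2 = (M1 ⊕ K) ⊕ (M2 ⊕ K) = M1 ⊕ M2, so the key drops out. Then M2 = (M1 ⊕ M2) ⊕ M1 over the first 9 bytes.
byte 0: (51 XOR a1) XOR 73 = f0 XOR 73 = 83
byte 1: (39 XOR 72) XOR 65 = 4b XOR 65 = 2e
byte 2: (a1 XOR 62) XOR 72 = c3 XOR 72 = b1
byte 3: (26 XOR 6f) XOR 76 = 49 XOR 76 = 3f
byte 4: (7c XOR 12) XOR 65 = 6e XOR 65 = 0b
byte 5: (f9 XOR 1b) XOR 72 = e2 XOR 72 = 90
byte 6: (ec XOR 88) XOR 20 = 64 XOR 20 = 44
byte 7: (fa XOR fa) XOR 74 = 00 XOR 74 = 74
byte 8: (b6 XOR 9c) XOR 68 = 2a XOR 68 = 42

832eb13f0b90447442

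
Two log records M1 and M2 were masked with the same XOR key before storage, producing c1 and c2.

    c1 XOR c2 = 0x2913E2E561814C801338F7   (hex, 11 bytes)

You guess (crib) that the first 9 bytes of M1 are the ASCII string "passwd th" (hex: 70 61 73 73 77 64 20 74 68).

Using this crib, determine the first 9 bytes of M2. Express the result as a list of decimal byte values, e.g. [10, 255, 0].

[89, 114, 145, 150, 22, 229, 108, 244, 123]

Since c1 ⊕ c2 = M1 ⊕ M2, XORing with the guessed M1 bytes yields the corresponding M2 bytes: M2 = (c1 ⊕ c2) ⊕ M1.
29 ^ 70 = 59
13 ^ 61 = 72
e2 ^ 73 = 91
e5 ^ 73 = 96
61 ^ 77 = 16
81 ^ 64 = e5
4c ^ 20 = 6c
80 ^ 74 = f4
13 ^ 68 = 7b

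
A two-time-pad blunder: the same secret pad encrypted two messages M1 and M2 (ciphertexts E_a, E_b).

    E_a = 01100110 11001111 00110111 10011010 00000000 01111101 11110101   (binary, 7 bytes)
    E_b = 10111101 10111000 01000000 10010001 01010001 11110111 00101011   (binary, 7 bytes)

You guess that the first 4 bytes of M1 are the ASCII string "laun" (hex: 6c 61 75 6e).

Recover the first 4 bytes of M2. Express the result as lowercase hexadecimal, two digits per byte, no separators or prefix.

b7160265

First, E_a ⊕ E_b = (M1 ⊕ K) ⊕ (M2 ⊕ K) = M1 ⊕ M2, so the key drops out. Then M2 = (M1 ⊕ M2) ⊕ M1 over the first 4 bytes.
byte 0: (66 xor bd) xor 6c = db xor 6c = b7
byte 1: (cf xor b8) xor 61 = 77 xor 61 = 16
byte 2: (37 xor 40) xor 75 = 77 xor 75 = 02
byte 3: (9a xor 91) xor 6e = 0b xor 6e = 65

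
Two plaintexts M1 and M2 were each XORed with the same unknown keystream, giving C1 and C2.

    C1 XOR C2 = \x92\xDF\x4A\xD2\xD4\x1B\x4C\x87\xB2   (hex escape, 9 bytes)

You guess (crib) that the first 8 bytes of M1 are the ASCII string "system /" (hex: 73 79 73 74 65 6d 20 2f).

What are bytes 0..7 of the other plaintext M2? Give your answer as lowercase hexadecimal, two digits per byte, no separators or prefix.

Since C1 ⊕ C2 = M1 ⊕ M2, XORing with the guessed M1 bytes yields the corresponding M2 bytes: M2 = (C1 ⊕ C2) ⊕ M1.
byte 0: 146 xor 115 = 225
byte 1: 223 xor 121 = 166
byte 2:  74 xor 115 =  57
byte 3: 210 xor 116 = 166
byte 4: 212 xor 101 = 177
byte 5:  27 xor 109 = 118
byte 6:  76 xor  32 = 108
byte 7: 135 xor  47 = 168

e1a639a6b1766ca8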